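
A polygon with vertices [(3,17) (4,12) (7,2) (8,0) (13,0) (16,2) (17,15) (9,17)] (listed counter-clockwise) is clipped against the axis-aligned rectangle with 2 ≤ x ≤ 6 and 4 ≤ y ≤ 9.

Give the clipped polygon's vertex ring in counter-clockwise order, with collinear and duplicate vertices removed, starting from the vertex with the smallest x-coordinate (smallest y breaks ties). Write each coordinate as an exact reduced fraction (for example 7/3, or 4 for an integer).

1. After x ≥ 2: [(3,17) (4,12) (7,2) (8,0) (13,0) (16,2) (17,15) (9,17)]
2. After x ≤ 6: [(6,17) (3,17) (4,12) (6,16/3)]
3. After y ≥ 4: [(6,17) (3,17) (4,12) (6,16/3)]
4. After y ≤ 9: [(6,9) (49/10,9) (6,16/3)]
5. Canonical ring: [(49/10,9) (6,16/3) (6,9)]

Clipped polygon: [(49/10,9) (6,16/3) (6,9)]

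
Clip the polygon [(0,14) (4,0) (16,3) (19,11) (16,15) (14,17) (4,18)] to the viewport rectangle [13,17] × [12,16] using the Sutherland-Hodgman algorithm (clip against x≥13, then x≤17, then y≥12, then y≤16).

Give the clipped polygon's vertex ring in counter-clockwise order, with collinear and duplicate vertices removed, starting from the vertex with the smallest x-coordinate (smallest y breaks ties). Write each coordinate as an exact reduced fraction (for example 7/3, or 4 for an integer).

Clipped polygon: [(13,12) (17,12) (17,41/3) (16,15) (15,16) (13,16)]

1. After x ≥ 13: [(13,9/4) (16,3) (19,11) (16,15) (14,17) (13,171/10)]
2. After x ≤ 17: [(13,9/4) (16,3) (17,17/3) (17,41/3) (16,15) (14,17) (13,171/10)]
3. After y ≥ 12: [(13,12) (17,12) (17,41/3) (16,15) (14,17) (13,171/10)]
4. After y ≤ 16: [(13,16) (13,12) (17,12) (17,41/3) (16,15) (15,16)]
5. Canonical ring: [(13,12) (17,12) (17,41/3) (16,15) (15,16) (13,16)]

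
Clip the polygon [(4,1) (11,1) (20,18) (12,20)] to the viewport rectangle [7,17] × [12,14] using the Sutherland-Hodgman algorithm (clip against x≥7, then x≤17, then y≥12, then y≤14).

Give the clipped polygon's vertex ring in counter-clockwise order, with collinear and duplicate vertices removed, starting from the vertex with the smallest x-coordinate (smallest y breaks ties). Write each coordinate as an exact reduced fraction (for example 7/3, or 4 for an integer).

1. After x ≥ 7: [(7,65/8) (7,1) (11,1) (20,18) (12,20)]
2. After x ≤ 17: [(7,65/8) (7,1) (11,1) (17,37/3) (17,75/4) (12,20)]
3. After y ≥ 12: [(164/19,12) (286/17,12) (17,37/3) (17,75/4) (12,20)]
4. After y ≤ 14: [(180/19,14) (164/19,12) (286/17,12) (17,37/3) (17,14)]
5. Canonical ring: [(164/19,12) (286/17,12) (17,37/3) (17,14) (180/19,14)]

Clipped polygon: [(164/19,12) (286/17,12) (17,37/3) (17,14) (180/19,14)]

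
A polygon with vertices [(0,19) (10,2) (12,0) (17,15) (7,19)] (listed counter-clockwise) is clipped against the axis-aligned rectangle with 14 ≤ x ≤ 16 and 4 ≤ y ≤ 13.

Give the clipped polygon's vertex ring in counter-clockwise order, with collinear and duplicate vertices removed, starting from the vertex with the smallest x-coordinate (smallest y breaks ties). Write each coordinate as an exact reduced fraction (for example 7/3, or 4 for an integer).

Clipped polygon: [(14,6) (16,12) (16,13) (14,13)]

1. After x ≥ 14: [(14,6) (17,15) (14,81/5)]
2. After x ≤ 16: [(14,6) (16,12) (16,77/5) (14,81/5)]
3. After y ≥ 4: [(14,6) (16,12) (16,77/5) (14,81/5)]
4. After y ≤ 13: [(14,13) (14,6) (16,12) (16,13)]
5. Canonical ring: [(14,6) (16,12) (16,13) (14,13)]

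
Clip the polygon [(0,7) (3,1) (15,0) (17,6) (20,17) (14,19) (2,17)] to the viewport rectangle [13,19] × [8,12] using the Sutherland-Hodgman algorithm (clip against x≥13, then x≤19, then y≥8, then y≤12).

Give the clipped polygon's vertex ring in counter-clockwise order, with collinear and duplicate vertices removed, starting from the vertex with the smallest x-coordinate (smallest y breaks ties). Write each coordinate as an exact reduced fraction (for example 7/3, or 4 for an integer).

1. After x ≥ 13: [(13,1/6) (15,0) (17,6) (20,17) (14,19) (13,113/6)]
2. After x ≤ 19: [(13,1/6) (15,0) (17,6) (19,40/3) (19,52/3) (14,19) (13,113/6)]
3. After y ≥ 8: [(13,8) (193/11,8) (19,40/3) (19,52/3) (14,19) (13,113/6)]
4. After y ≤ 12: [(13,12) (13,8) (193/11,8) (205/11,12)]
5. Canonical ring: [(13,8) (193/11,8) (205/11,12) (13,12)]

Clipped polygon: [(13,8) (193/11,8) (205/11,12) (13,12)]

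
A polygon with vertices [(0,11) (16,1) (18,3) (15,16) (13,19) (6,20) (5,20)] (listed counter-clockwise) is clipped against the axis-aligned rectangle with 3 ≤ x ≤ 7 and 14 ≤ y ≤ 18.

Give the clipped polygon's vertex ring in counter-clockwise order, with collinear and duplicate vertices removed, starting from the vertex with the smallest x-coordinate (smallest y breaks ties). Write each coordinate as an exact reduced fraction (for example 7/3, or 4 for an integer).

Clipped polygon: [(3,14) (7,14) (7,18) (35/9,18) (3,82/5)]

1. After x ≥ 3: [(3,82/5) (3,73/8) (16,1) (18,3) (15,16) (13,19) (6,20) (5,20)]
2. After x ≤ 7: [(3,82/5) (3,73/8) (7,53/8) (7,139/7) (6,20) (5,20)]
3. After y ≥ 14: [(3,82/5) (3,14) (7,14) (7,139/7) (6,20) (5,20)]
4. After y ≤ 18: [(35/9,18) (3,82/5) (3,14) (7,14) (7,18)]
5. Canonical ring: [(3,14) (7,14) (7,18) (35/9,18) (3,82/5)]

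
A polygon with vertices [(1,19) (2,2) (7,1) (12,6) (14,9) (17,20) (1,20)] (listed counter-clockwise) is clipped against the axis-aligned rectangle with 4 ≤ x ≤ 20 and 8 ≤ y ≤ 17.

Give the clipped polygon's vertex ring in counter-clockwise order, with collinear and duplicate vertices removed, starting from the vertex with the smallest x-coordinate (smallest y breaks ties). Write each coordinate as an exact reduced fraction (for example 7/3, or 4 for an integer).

1. After x ≥ 4: [(4,8/5) (7,1) (12,6) (14,9) (17,20) (4,20)]
2. After x ≤ 20: [(4,8/5) (7,1) (12,6) (14,9) (17,20) (4,20)]
3. After y ≥ 8: [(4,8) (40/3,8) (14,9) (17,20) (4,20)]
4. After y ≤ 17: [(4,17) (4,8) (40/3,8) (14,9) (178/11,17)]
5. Canonical ring: [(4,8) (40/3,8) (14,9) (178/11,17) (4,17)]

Clipped polygon: [(4,8) (40/3,8) (14,9) (178/11,17) (4,17)]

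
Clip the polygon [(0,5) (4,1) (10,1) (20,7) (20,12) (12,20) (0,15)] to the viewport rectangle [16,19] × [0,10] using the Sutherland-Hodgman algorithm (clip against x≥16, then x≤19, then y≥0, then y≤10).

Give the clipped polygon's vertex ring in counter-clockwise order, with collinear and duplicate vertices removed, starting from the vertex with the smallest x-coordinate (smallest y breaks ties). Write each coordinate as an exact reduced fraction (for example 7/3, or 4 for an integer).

1. After x ≥ 16: [(16,23/5) (20,7) (20,12) (16,16)]
2. After x ≤ 19: [(16,23/5) (19,32/5) (19,13) (16,16)]
3. After y ≥ 0: [(16,23/5) (19,32/5) (19,13) (16,16)]
4. After y ≤ 10: [(16,10) (16,23/5) (19,32/5) (19,10)]
5. Canonical ring: [(16,23/5) (19,32/5) (19,10) (16,10)]

Clipped polygon: [(16,23/5) (19,32/5) (19,10) (16,10)]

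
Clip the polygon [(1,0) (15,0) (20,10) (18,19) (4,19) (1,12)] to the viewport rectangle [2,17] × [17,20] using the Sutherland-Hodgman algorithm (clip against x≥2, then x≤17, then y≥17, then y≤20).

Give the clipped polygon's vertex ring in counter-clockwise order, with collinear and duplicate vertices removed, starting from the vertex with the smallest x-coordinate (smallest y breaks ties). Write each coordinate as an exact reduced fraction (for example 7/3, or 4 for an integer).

Clipped polygon: [(22/7,17) (17,17) (17,19) (4,19)]

1. After x ≥ 2: [(2,0) (15,0) (20,10) (18,19) (4,19) (2,43/3)]
2. After x ≤ 17: [(2,0) (15,0) (17,4) (17,19) (4,19) (2,43/3)]
3. After y ≥ 17: [(17,17) (17,19) (4,19) (22/7,17)]
4. After y ≤ 20: [(17,17) (17,19) (4,19) (22/7,17)]
5. Canonical ring: [(22/7,17) (17,17) (17,19) (4,19)]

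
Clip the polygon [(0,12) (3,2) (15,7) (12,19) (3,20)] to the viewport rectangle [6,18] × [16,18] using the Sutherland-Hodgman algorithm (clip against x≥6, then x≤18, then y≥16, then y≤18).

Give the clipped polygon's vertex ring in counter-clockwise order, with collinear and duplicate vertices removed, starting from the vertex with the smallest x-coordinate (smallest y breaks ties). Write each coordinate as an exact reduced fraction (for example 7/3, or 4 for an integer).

Clipped polygon: [(6,16) (51/4,16) (49/4,18) (6,18)]

1. After x ≥ 6: [(6,13/4) (15,7) (12,19) (6,59/3)]
2. After x ≤ 18: [(6,13/4) (15,7) (12,19) (6,59/3)]
3. After y ≥ 16: [(6,16) (51/4,16) (12,19) (6,59/3)]
4. After y ≤ 18: [(6,18) (6,16) (51/4,16) (49/4,18)]
5. Canonical ring: [(6,16) (51/4,16) (49/4,18) (6,18)]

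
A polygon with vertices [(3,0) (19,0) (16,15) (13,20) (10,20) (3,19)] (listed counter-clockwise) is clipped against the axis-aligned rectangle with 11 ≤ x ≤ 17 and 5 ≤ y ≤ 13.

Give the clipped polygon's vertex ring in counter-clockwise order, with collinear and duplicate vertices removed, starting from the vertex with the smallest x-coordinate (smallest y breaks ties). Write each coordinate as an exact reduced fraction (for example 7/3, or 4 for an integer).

1. After x ≥ 11: [(11,0) (19,0) (16,15) (13,20) (11,20)]
2. After x ≤ 17: [(11,0) (17,0) (17,10) (16,15) (13,20) (11,20)]
3. After y ≥ 5: [(11,5) (17,5) (17,10) (16,15) (13,20) (11,20)]
4. After y ≤ 13: [(11,13) (11,5) (17,5) (17,10) (82/5,13)]
5. Canonical ring: [(11,5) (17,5) (17,10) (82/5,13) (11,13)]

Clipped polygon: [(11,5) (17,5) (17,10) (82/5,13) (11,13)]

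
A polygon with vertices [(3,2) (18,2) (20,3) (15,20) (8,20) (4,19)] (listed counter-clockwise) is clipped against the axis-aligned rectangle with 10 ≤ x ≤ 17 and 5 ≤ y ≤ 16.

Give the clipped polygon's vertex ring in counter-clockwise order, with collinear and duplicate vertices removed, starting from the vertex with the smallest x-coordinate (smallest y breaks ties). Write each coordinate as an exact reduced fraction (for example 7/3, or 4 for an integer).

1. After x ≥ 10: [(10,2) (18,2) (20,3) (15,20) (10,20)]
2. After x ≤ 17: [(10,2) (17,2) (17,66/5) (15,20) (10,20)]
3. After y ≥ 5: [(10,5) (17,5) (17,66/5) (15,20) (10,20)]
4. After y ≤ 16: [(10,16) (10,5) (17,5) (17,66/5) (275/17,16)]
5. Canonical ring: [(10,5) (17,5) (17,66/5) (275/17,16) (10,16)]

Clipped polygon: [(10,5) (17,5) (17,66/5) (275/17,16) (10,16)]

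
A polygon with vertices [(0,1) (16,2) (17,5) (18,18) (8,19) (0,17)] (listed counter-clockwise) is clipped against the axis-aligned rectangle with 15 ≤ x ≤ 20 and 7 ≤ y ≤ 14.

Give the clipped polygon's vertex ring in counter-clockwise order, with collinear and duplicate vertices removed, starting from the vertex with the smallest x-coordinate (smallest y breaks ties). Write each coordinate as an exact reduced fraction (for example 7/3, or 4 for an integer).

1. After x ≥ 15: [(15,31/16) (16,2) (17,5) (18,18) (15,183/10)]
2. After x ≤ 20: [(15,31/16) (16,2) (17,5) (18,18) (15,183/10)]
3. After y ≥ 7: [(15,7) (223/13,7) (18,18) (15,183/10)]
4. After y ≤ 14: [(15,14) (15,7) (223/13,7) (230/13,14)]
5. Canonical ring: [(15,7) (223/13,7) (230/13,14) (15,14)]

Clipped polygon: [(15,7) (223/13,7) (230/13,14) (15,14)]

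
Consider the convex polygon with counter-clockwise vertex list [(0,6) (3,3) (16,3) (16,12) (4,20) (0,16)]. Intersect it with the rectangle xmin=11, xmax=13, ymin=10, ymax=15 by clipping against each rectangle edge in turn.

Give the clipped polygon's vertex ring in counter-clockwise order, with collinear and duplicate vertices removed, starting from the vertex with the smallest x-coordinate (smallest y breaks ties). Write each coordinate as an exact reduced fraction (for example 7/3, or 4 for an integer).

1. After x ≥ 11: [(11,3) (16,3) (16,12) (11,46/3)]
2. After x ≤ 13: [(11,3) (13,3) (13,14) (11,46/3)]
3. After y ≥ 10: [(11,10) (13,10) (13,14) (11,46/3)]
4. After y ≤ 15: [(11,15) (11,10) (13,10) (13,14) (23/2,15)]
5. Canonical ring: [(11,10) (13,10) (13,14) (23/2,15) (11,15)]

Clipped polygon: [(11,10) (13,10) (13,14) (23/2,15) (11,15)]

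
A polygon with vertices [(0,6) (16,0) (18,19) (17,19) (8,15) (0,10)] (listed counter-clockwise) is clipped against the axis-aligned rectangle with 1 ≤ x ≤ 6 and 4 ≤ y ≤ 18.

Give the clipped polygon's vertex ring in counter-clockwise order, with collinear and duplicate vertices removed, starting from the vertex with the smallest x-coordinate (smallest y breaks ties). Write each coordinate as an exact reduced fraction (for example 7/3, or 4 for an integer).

Clipped polygon: [(1,45/8) (16/3,4) (6,4) (6,55/4) (1,85/8)]

1. After x ≥ 1: [(1,45/8) (16,0) (18,19) (17,19) (8,15) (1,85/8)]
2. After x ≤ 6: [(1,45/8) (6,15/4) (6,55/4) (1,85/8)]
3. After y ≥ 4: [(1,45/8) (16/3,4) (6,4) (6,55/4) (1,85/8)]
4. After y ≤ 18: [(1,45/8) (16/3,4) (6,4) (6,55/4) (1,85/8)]
5. Canonical ring: [(1,45/8) (16/3,4) (6,4) (6,55/4) (1,85/8)]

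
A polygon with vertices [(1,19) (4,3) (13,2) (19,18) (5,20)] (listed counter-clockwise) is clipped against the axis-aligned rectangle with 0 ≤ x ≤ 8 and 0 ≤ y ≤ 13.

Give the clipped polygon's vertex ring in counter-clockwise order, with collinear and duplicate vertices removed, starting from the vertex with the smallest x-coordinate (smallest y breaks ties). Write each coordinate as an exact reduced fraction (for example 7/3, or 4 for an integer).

1. After x ≥ 0: [(1,19) (4,3) (13,2) (19,18) (5,20)]
2. After x ≤ 8: [(1,19) (4,3) (8,23/9) (8,137/7) (5,20)]
3. After y ≥ 0: [(1,19) (4,3) (8,23/9) (8,137/7) (5,20)]
4. After y ≤ 13: [(17/8,13) (4,3) (8,23/9) (8,13)]
5. Canonical ring: [(17/8,13) (4,3) (8,23/9) (8,13)]

Clipped polygon: [(17/8,13) (4,3) (8,23/9) (8,13)]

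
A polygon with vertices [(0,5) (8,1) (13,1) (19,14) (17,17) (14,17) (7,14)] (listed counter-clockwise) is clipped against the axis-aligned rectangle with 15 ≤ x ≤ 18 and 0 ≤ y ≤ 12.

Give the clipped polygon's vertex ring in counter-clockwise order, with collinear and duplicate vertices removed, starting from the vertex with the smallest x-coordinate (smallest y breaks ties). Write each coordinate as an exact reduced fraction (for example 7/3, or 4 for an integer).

1. After x ≥ 15: [(15,16/3) (19,14) (17,17) (15,17)]
2. After x ≤ 18: [(15,16/3) (18,71/6) (18,31/2) (17,17) (15,17)]
3. After y ≥ 0: [(15,16/3) (18,71/6) (18,31/2) (17,17) (15,17)]
4. After y ≤ 12: [(15,12) (15,16/3) (18,71/6) (18,12)]
5. Canonical ring: [(15,16/3) (18,71/6) (18,12) (15,12)]

Clipped polygon: [(15,16/3) (18,71/6) (18,12) (15,12)]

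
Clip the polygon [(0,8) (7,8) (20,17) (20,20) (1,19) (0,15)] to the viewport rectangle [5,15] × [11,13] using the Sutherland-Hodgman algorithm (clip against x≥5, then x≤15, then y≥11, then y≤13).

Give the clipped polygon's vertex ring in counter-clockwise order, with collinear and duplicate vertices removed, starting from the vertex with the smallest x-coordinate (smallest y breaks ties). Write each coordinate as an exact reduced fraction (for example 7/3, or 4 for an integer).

Clipped polygon: [(5,11) (34/3,11) (128/9,13) (5,13)]

1. After x ≥ 5: [(5,8) (7,8) (20,17) (20,20) (5,365/19)]
2. After x ≤ 15: [(5,8) (7,8) (15,176/13) (15,375/19) (5,365/19)]
3. After y ≥ 11: [(5,11) (34/3,11) (15,176/13) (15,375/19) (5,365/19)]
4. After y ≤ 13: [(5,13) (5,11) (34/3,11) (128/9,13)]
5. Canonical ring: [(5,11) (34/3,11) (128/9,13) (5,13)]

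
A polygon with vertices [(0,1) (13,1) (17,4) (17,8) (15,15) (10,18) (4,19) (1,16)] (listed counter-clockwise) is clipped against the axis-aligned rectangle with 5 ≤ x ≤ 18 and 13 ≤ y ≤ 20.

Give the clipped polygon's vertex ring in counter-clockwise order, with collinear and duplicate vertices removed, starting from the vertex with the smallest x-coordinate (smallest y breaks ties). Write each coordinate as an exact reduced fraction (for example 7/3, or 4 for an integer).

Clipped polygon: [(5,13) (109/7,13) (15,15) (10,18) (5,113/6)]

1. After x ≥ 5: [(5,1) (13,1) (17,4) (17,8) (15,15) (10,18) (5,113/6)]
2. After x ≤ 18: [(5,1) (13,1) (17,4) (17,8) (15,15) (10,18) (5,113/6)]
3. After y ≥ 13: [(5,13) (109/7,13) (15,15) (10,18) (5,113/6)]
4. After y ≤ 20: [(5,13) (109/7,13) (15,15) (10,18) (5,113/6)]
5. Canonical ring: [(5,13) (109/7,13) (15,15) (10,18) (5,113/6)]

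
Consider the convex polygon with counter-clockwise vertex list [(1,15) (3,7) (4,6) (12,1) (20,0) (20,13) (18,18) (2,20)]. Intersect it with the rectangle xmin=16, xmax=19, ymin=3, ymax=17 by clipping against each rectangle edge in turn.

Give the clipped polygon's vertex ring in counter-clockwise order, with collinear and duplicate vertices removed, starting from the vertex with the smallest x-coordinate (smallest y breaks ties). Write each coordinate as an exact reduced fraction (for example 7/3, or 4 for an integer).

1. After x ≥ 16: [(16,1/2) (20,0) (20,13) (18,18) (16,73/4)]
2. After x ≤ 19: [(16,1/2) (19,1/8) (19,31/2) (18,18) (16,73/4)]
3. After y ≥ 3: [(16,3) (19,3) (19,31/2) (18,18) (16,73/4)]
4. After y ≤ 17: [(16,17) (16,3) (19,3) (19,31/2) (92/5,17)]
5. Canonical ring: [(16,3) (19,3) (19,31/2) (92/5,17) (16,17)]

Clipped polygon: [(16,3) (19,3) (19,31/2) (92/5,17) (16,17)]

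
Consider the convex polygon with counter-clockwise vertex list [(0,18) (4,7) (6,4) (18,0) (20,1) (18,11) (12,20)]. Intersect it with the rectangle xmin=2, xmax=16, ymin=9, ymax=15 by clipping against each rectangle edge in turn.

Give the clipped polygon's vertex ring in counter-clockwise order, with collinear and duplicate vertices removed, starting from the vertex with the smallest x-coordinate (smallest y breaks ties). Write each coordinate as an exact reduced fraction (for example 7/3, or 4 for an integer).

1. After x ≥ 2: [(2,55/3) (2,25/2) (4,7) (6,4) (18,0) (20,1) (18,11) (12,20)]
2. After x ≤ 16: [(2,55/3) (2,25/2) (4,7) (6,4) (16,2/3) (16,14) (12,20)]
3. After y ≥ 9: [(2,55/3) (2,25/2) (36/11,9) (16,9) (16,14) (12,20)]
4. After y ≤ 15: [(2,15) (2,25/2) (36/11,9) (16,9) (16,14) (46/3,15)]
5. Canonical ring: [(2,25/2) (36/11,9) (16,9) (16,14) (46/3,15) (2,15)]

Clipped polygon: [(2,25/2) (36/11,9) (16,9) (16,14) (46/3,15) (2,15)]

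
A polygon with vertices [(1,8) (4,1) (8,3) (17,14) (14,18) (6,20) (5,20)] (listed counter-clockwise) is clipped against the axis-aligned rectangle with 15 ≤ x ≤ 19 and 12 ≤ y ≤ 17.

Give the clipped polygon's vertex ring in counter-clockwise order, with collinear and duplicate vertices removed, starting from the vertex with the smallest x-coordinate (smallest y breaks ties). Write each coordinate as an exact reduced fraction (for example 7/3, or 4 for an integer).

1. After x ≥ 15: [(15,104/9) (17,14) (15,50/3)]
2. After x ≤ 19: [(15,104/9) (17,14) (15,50/3)]
3. After y ≥ 12: [(15,12) (169/11,12) (17,14) (15,50/3)]
4. After y ≤ 17: [(15,12) (169/11,12) (17,14) (15,50/3)]
5. Canonical ring: [(15,12) (169/11,12) (17,14) (15,50/3)]

Clipped polygon: [(15,12) (169/11,12) (17,14) (15,50/3)]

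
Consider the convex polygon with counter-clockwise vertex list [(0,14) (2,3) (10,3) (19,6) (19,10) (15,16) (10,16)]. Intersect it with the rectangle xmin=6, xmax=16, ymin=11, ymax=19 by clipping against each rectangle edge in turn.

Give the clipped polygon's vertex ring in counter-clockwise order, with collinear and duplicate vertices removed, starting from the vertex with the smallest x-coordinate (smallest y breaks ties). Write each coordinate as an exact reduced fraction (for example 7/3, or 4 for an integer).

1. After x ≥ 6: [(6,76/5) (6,3) (10,3) (19,6) (19,10) (15,16) (10,16)]
2. After x ≤ 16: [(6,76/5) (6,3) (10,3) (16,5) (16,29/2) (15,16) (10,16)]
3. After y ≥ 11: [(6,76/5) (6,11) (16,11) (16,29/2) (15,16) (10,16)]
4. After y ≤ 19: [(6,76/5) (6,11) (16,11) (16,29/2) (15,16) (10,16)]
5. Canonical ring: [(6,11) (16,11) (16,29/2) (15,16) (10,16) (6,76/5)]

Clipped polygon: [(6,11) (16,11) (16,29/2) (15,16) (10,16) (6,76/5)]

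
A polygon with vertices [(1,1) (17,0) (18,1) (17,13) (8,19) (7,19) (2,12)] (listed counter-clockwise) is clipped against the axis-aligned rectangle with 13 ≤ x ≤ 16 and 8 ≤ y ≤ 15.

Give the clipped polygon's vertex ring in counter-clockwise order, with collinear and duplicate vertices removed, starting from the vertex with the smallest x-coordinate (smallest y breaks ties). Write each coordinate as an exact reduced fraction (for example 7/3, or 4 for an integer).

Clipped polygon: [(13,8) (16,8) (16,41/3) (14,15) (13,15)]

1. After x ≥ 13: [(13,1/4) (17,0) (18,1) (17,13) (13,47/3)]
2. After x ≤ 16: [(13,1/4) (16,1/16) (16,41/3) (13,47/3)]
3. After y ≥ 8: [(13,8) (16,8) (16,41/3) (13,47/3)]
4. After y ≤ 15: [(13,15) (13,8) (16,8) (16,41/3) (14,15)]
5. Canonical ring: [(13,8) (16,8) (16,41/3) (14,15) (13,15)]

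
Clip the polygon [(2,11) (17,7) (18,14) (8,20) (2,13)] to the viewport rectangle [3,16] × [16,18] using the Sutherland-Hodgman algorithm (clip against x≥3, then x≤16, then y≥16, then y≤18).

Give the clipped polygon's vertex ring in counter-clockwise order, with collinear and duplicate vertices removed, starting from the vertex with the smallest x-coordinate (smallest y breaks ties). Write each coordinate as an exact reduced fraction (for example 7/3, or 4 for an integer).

Clipped polygon: [(32/7,16) (44/3,16) (34/3,18) (44/7,18)]

1. After x ≥ 3: [(3,161/15) (17,7) (18,14) (8,20) (3,85/6)]
2. After x ≤ 16: [(3,161/15) (16,109/15) (16,76/5) (8,20) (3,85/6)]
3. After y ≥ 16: [(44/3,16) (8,20) (32/7,16)]
4. After y ≤ 18: [(44/3,16) (34/3,18) (44/7,18) (32/7,16)]
5. Canonical ring: [(32/7,16) (44/3,16) (34/3,18) (44/7,18)]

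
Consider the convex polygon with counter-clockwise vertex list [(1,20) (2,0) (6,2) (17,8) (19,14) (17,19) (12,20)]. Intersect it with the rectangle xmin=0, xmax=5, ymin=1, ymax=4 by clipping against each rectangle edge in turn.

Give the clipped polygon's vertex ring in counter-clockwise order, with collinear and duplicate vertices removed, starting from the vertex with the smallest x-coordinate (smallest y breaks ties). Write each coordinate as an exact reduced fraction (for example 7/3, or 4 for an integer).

1. After x ≥ 0: [(1,20) (2,0) (6,2) (17,8) (19,14) (17,19) (12,20)]
2. After x ≤ 5: [(5,20) (1,20) (2,0) (5,3/2)]
3. After y ≥ 1: [(5,20) (1,20) (39/20,1) (4,1) (5,3/2)]
4. After y ≤ 4: [(5,4) (9/5,4) (39/20,1) (4,1) (5,3/2)]
5. Canonical ring: [(9/5,4) (39/20,1) (4,1) (5,3/2) (5,4)]

Clipped polygon: [(9/5,4) (39/20,1) (4,1) (5,3/2) (5,4)]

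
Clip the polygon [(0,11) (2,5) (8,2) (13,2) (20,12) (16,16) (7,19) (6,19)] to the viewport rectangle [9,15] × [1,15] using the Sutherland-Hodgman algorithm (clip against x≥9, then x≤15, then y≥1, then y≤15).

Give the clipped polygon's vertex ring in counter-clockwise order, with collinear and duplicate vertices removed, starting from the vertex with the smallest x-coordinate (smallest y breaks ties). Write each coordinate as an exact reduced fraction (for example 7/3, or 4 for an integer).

Clipped polygon: [(9,2) (13,2) (15,34/7) (15,15) (9,15)]

1. After x ≥ 9: [(9,2) (13,2) (20,12) (16,16) (9,55/3)]
2. After x ≤ 15: [(9,2) (13,2) (15,34/7) (15,49/3) (9,55/3)]
3. After y ≥ 1: [(9,2) (13,2) (15,34/7) (15,49/3) (9,55/3)]
4. After y ≤ 15: [(9,15) (9,2) (13,2) (15,34/7) (15,15)]
5. Canonical ring: [(9,2) (13,2) (15,34/7) (15,15) (9,15)]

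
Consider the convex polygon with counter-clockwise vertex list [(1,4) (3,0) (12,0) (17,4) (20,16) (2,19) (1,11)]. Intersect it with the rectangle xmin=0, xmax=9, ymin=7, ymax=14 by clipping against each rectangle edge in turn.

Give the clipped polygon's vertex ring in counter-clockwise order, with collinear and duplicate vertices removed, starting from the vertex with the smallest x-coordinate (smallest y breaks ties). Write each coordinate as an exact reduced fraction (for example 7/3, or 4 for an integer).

Clipped polygon: [(1,7) (9,7) (9,14) (11/8,14) (1,11)]

1. After x ≥ 0: [(1,4) (3,0) (12,0) (17,4) (20,16) (2,19) (1,11)]
2. After x ≤ 9: [(1,4) (3,0) (9,0) (9,107/6) (2,19) (1,11)]
3. After y ≥ 7: [(1,7) (9,7) (9,107/6) (2,19) (1,11)]
4. After y ≤ 14: [(1,7) (9,7) (9,14) (11/8,14) (1,11)]
5. Canonical ring: [(1,7) (9,7) (9,14) (11/8,14) (1,11)]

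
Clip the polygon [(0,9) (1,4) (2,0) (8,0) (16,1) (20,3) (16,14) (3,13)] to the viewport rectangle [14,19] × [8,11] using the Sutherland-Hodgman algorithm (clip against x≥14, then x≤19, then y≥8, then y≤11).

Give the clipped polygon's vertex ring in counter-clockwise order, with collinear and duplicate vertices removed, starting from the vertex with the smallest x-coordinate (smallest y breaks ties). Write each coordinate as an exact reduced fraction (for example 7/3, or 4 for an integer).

Clipped polygon: [(14,8) (200/11,8) (188/11,11) (14,11)]

1. After x ≥ 14: [(14,3/4) (16,1) (20,3) (16,14) (14,180/13)]
2. After x ≤ 19: [(14,3/4) (16,1) (19,5/2) (19,23/4) (16,14) (14,180/13)]
3. After y ≥ 8: [(14,8) (200/11,8) (16,14) (14,180/13)]
4. After y ≤ 11: [(14,11) (14,8) (200/11,8) (188/11,11)]
5. Canonical ring: [(14,8) (200/11,8) (188/11,11) (14,11)]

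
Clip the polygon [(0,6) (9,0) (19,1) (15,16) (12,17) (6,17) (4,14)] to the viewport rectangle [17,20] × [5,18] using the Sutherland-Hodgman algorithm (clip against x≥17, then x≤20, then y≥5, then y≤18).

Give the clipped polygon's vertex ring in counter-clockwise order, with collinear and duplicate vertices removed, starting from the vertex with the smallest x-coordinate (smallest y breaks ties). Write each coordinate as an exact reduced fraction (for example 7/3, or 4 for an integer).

1. After x ≥ 17: [(17,4/5) (19,1) (17,17/2)]
2. After x ≤ 20: [(17,4/5) (19,1) (17,17/2)]
3. After y ≥ 5: [(17,5) (269/15,5) (17,17/2)]
4. After y ≤ 18: [(17,5) (269/15,5) (17,17/2)]
5. Canonical ring: [(17,5) (269/15,5) (17,17/2)]

Clipped polygon: [(17,5) (269/15,5) (17,17/2)]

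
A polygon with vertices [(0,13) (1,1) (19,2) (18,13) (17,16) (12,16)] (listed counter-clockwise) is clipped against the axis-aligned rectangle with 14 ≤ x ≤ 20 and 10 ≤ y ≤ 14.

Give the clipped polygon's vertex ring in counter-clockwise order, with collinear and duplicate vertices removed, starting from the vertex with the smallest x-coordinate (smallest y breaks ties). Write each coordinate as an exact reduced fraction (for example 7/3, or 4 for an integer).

1. After x ≥ 14: [(14,31/18) (19,2) (18,13) (17,16) (14,16)]
2. After x ≤ 20: [(14,31/18) (19,2) (18,13) (17,16) (14,16)]
3. After y ≥ 10: [(14,10) (201/11,10) (18,13) (17,16) (14,16)]
4. After y ≤ 14: [(14,14) (14,10) (201/11,10) (18,13) (53/3,14)]
5. Canonical ring: [(14,10) (201/11,10) (18,13) (53/3,14) (14,14)]

Clipped polygon: [(14,10) (201/11,10) (18,13) (53/3,14) (14,14)]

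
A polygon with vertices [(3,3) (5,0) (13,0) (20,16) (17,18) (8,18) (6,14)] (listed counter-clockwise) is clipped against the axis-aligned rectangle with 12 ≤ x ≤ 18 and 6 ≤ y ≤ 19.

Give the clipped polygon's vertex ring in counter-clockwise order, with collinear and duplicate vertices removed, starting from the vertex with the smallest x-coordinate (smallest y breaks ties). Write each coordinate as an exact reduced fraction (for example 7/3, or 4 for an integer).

Clipped polygon: [(12,6) (125/8,6) (18,80/7) (18,52/3) (17,18) (12,18)]

1. After x ≥ 12: [(12,0) (13,0) (20,16) (17,18) (12,18)]
2. After x ≤ 18: [(12,0) (13,0) (18,80/7) (18,52/3) (17,18) (12,18)]
3. After y ≥ 6: [(12,6) (125/8,6) (18,80/7) (18,52/3) (17,18) (12,18)]
4. After y ≤ 19: [(12,6) (125/8,6) (18,80/7) (18,52/3) (17,18) (12,18)]
5. Canonical ring: [(12,6) (125/8,6) (18,80/7) (18,52/3) (17,18) (12,18)]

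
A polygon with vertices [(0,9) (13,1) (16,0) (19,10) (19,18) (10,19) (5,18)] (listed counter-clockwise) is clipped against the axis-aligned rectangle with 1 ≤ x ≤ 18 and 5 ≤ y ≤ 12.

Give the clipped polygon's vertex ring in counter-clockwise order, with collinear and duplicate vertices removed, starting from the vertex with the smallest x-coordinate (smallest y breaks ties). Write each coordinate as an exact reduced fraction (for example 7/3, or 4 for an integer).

Clipped polygon: [(1,109/13) (13/2,5) (35/2,5) (18,20/3) (18,12) (5/3,12) (1,54/5)]

1. After x ≥ 1: [(1,54/5) (1,109/13) (13,1) (16,0) (19,10) (19,18) (10,19) (5,18)]
2. After x ≤ 18: [(1,54/5) (1,109/13) (13,1) (16,0) (18,20/3) (18,163/9) (10,19) (5,18)]
3. After y ≥ 5: [(1,54/5) (1,109/13) (13/2,5) (35/2,5) (18,20/3) (18,163/9) (10,19) (5,18)]
4. After y ≤ 12: [(5/3,12) (1,54/5) (1,109/13) (13/2,5) (35/2,5) (18,20/3) (18,12)]
5. Canonical ring: [(1,109/13) (13/2,5) (35/2,5) (18,20/3) (18,12) (5/3,12) (1,54/5)]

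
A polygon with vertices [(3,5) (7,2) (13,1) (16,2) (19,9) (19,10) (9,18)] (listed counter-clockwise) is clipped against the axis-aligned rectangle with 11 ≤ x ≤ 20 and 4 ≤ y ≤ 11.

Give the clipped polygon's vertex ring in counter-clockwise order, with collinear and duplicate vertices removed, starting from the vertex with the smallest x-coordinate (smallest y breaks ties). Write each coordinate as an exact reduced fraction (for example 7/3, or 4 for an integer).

1. After x ≥ 11: [(11,4/3) (13,1) (16,2) (19,9) (19,10) (11,82/5)]
2. After x ≤ 20: [(11,4/3) (13,1) (16,2) (19,9) (19,10) (11,82/5)]
3. After y ≥ 4: [(11,4) (118/7,4) (19,9) (19,10) (11,82/5)]
4. After y ≤ 11: [(11,11) (11,4) (118/7,4) (19,9) (19,10) (71/4,11)]
5. Canonical ring: [(11,4) (118/7,4) (19,9) (19,10) (71/4,11) (11,11)]

Clipped polygon: [(11,4) (118/7,4) (19,9) (19,10) (71/4,11) (11,11)]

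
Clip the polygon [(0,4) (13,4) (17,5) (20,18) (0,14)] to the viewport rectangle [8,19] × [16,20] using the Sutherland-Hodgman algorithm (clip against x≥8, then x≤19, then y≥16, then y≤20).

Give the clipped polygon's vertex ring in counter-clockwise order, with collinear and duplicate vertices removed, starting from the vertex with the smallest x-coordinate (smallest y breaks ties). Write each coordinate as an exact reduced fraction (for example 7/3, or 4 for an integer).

Clipped polygon: [(10,16) (19,16) (19,89/5)]

1. After x ≥ 8: [(8,4) (13,4) (17,5) (20,18) (8,78/5)]
2. After x ≤ 19: [(8,4) (13,4) (17,5) (19,41/3) (19,89/5) (8,78/5)]
3. After y ≥ 16: [(19,16) (19,89/5) (10,16)]
4. After y ≤ 20: [(19,16) (19,89/5) (10,16)]
5. Canonical ring: [(10,16) (19,16) (19,89/5)]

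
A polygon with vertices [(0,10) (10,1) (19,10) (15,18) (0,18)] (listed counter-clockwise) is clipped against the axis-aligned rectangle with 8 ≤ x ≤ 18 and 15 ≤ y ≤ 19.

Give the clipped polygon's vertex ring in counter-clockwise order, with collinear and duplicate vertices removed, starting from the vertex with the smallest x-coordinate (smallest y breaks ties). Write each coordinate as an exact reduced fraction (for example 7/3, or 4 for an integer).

1. After x ≥ 8: [(8,14/5) (10,1) (19,10) (15,18) (8,18)]
2. After x ≤ 18: [(8,14/5) (10,1) (18,9) (18,12) (15,18) (8,18)]
3. After y ≥ 15: [(8,15) (33/2,15) (15,18) (8,18)]
4. After y ≤ 19: [(8,15) (33/2,15) (15,18) (8,18)]
5. Canonical ring: [(8,15) (33/2,15) (15,18) (8,18)]

Clipped polygon: [(8,15) (33/2,15) (15,18) (8,18)]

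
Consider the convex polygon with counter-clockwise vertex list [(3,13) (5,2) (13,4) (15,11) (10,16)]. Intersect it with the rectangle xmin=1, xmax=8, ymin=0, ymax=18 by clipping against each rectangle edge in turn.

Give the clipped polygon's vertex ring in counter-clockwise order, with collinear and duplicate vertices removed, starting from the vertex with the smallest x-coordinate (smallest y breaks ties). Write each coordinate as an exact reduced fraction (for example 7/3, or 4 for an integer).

Clipped polygon: [(3,13) (5,2) (8,11/4) (8,106/7)]

1. After x ≥ 1: [(3,13) (5,2) (13,4) (15,11) (10,16)]
2. After x ≤ 8: [(8,106/7) (3,13) (5,2) (8,11/4)]
3. After y ≥ 0: [(8,106/7) (3,13) (5,2) (8,11/4)]
4. After y ≤ 18: [(8,106/7) (3,13) (5,2) (8,11/4)]
5. Canonical ring: [(3,13) (5,2) (8,11/4) (8,106/7)]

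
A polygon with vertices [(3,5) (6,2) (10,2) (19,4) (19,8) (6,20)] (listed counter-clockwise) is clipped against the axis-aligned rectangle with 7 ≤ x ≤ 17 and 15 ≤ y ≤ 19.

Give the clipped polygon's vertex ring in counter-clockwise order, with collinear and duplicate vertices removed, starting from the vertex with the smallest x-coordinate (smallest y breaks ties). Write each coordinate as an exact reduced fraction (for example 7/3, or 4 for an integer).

Clipped polygon: [(7,15) (137/12,15) (85/12,19) (7,19)]

1. After x ≥ 7: [(7,2) (10,2) (19,4) (19,8) (7,248/13)]
2. After x ≤ 17: [(7,2) (10,2) (17,32/9) (17,128/13) (7,248/13)]
3. After y ≥ 15: [(7,15) (137/12,15) (7,248/13)]
4. After y ≤ 19: [(7,19) (7,15) (137/12,15) (85/12,19)]
5. Canonical ring: [(7,15) (137/12,15) (85/12,19) (7,19)]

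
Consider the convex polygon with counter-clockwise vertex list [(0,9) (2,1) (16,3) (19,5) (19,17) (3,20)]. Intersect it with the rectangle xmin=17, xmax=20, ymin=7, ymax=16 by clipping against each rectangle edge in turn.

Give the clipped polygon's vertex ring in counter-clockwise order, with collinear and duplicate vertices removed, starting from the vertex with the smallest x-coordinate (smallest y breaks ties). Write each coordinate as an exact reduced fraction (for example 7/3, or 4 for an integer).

1. After x ≥ 17: [(17,11/3) (19,5) (19,17) (17,139/8)]
2. After x ≤ 20: [(17,11/3) (19,5) (19,17) (17,139/8)]
3. After y ≥ 7: [(17,7) (19,7) (19,17) (17,139/8)]
4. After y ≤ 16: [(17,16) (17,7) (19,7) (19,16)]
5. Canonical ring: [(17,7) (19,7) (19,16) (17,16)]

Clipped polygon: [(17,7) (19,7) (19,16) (17,16)]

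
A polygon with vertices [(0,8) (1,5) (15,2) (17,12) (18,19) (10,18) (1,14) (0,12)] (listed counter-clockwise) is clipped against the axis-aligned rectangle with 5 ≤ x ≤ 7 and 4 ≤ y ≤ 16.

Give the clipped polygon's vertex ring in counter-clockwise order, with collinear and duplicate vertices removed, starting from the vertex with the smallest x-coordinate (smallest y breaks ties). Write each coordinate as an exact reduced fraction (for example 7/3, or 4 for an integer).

Clipped polygon: [(5,29/7) (17/3,4) (7,4) (7,16) (11/2,16) (5,142/9)]

1. After x ≥ 5: [(5,29/7) (15,2) (17,12) (18,19) (10,18) (5,142/9)]
2. After x ≤ 7: [(5,29/7) (7,26/7) (7,50/3) (5,142/9)]
3. After y ≥ 4: [(5,29/7) (17/3,4) (7,4) (7,50/3) (5,142/9)]
4. After y ≤ 16: [(5,29/7) (17/3,4) (7,4) (7,16) (11/2,16) (5,142/9)]
5. Canonical ring: [(5,29/7) (17/3,4) (7,4) (7,16) (11/2,16) (5,142/9)]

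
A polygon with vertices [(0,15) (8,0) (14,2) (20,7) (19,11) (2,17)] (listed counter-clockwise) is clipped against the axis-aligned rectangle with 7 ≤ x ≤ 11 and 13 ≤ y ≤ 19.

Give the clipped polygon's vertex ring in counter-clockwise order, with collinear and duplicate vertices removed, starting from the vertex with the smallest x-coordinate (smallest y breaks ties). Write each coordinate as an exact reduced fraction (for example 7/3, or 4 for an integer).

1. After x ≥ 7: [(7,15/8) (8,0) (14,2) (20,7) (19,11) (7,259/17)]
2. After x ≤ 11: [(7,15/8) (8,0) (11,1) (11,235/17) (7,259/17)]
3. After y ≥ 13: [(7,13) (11,13) (11,235/17) (7,259/17)]
4. After y ≤ 19: [(7,13) (11,13) (11,235/17) (7,259/17)]
5. Canonical ring: [(7,13) (11,13) (11,235/17) (7,259/17)]

Clipped polygon: [(7,13) (11,13) (11,235/17) (7,259/17)]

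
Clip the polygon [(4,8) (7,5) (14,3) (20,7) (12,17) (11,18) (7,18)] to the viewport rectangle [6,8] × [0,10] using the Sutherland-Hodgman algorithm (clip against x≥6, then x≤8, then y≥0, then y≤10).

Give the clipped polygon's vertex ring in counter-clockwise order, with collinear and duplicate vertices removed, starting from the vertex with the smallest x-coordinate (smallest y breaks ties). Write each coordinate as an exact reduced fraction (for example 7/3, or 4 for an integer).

1. After x ≥ 6: [(6,44/3) (6,6) (7,5) (14,3) (20,7) (12,17) (11,18) (7,18)]
2. After x ≤ 8: [(6,44/3) (6,6) (7,5) (8,33/7) (8,18) (7,18)]
3. After y ≥ 0: [(6,44/3) (6,6) (7,5) (8,33/7) (8,18) (7,18)]
4. After y ≤ 10: [(6,10) (6,6) (7,5) (8,33/7) (8,10)]
5. Canonical ring: [(6,6) (7,5) (8,33/7) (8,10) (6,10)]

Clipped polygon: [(6,6) (7,5) (8,33/7) (8,10) (6,10)]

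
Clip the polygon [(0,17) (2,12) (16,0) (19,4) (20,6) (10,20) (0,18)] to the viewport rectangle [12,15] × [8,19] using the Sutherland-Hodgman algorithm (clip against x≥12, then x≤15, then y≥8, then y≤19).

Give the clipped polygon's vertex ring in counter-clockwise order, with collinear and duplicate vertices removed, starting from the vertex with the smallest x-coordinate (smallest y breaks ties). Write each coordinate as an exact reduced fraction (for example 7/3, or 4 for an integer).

1. After x ≥ 12: [(12,24/7) (16,0) (19,4) (20,6) (12,86/5)]
2. After x ≤ 15: [(12,24/7) (15,6/7) (15,13) (12,86/5)]
3. After y ≥ 8: [(12,8) (15,8) (15,13) (12,86/5)]
4. After y ≤ 19: [(12,8) (15,8) (15,13) (12,86/5)]
5. Canonical ring: [(12,8) (15,8) (15,13) (12,86/5)]

Clipped polygon: [(12,8) (15,8) (15,13) (12,86/5)]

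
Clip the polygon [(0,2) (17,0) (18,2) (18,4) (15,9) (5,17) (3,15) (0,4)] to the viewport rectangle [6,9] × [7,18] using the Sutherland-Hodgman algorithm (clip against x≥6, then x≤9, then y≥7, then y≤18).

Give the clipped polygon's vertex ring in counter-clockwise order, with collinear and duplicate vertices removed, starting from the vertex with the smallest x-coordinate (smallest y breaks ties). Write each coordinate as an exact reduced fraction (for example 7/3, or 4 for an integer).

1. After x ≥ 6: [(6,22/17) (17,0) (18,2) (18,4) (15,9) (6,81/5)]
2. After x ≤ 9: [(6,22/17) (9,16/17) (9,69/5) (6,81/5)]
3. After y ≥ 7: [(6,7) (9,7) (9,69/5) (6,81/5)]
4. After y ≤ 18: [(6,7) (9,7) (9,69/5) (6,81/5)]
5. Canonical ring: [(6,7) (9,7) (9,69/5) (6,81/5)]

Clipped polygon: [(6,7) (9,7) (9,69/5) (6,81/5)]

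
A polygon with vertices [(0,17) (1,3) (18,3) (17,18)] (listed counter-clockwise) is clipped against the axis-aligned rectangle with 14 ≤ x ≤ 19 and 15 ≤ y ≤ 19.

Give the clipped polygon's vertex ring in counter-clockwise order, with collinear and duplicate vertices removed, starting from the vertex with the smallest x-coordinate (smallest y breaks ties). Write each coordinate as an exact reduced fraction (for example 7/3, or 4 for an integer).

Clipped polygon: [(14,15) (86/5,15) (17,18) (14,303/17)]

1. After x ≥ 14: [(14,303/17) (14,3) (18,3) (17,18)]
2. After x ≤ 19: [(14,303/17) (14,3) (18,3) (17,18)]
3. After y ≥ 15: [(14,303/17) (14,15) (86/5,15) (17,18)]
4. After y ≤ 19: [(14,303/17) (14,15) (86/5,15) (17,18)]
5. Canonical ring: [(14,15) (86/5,15) (17,18) (14,303/17)]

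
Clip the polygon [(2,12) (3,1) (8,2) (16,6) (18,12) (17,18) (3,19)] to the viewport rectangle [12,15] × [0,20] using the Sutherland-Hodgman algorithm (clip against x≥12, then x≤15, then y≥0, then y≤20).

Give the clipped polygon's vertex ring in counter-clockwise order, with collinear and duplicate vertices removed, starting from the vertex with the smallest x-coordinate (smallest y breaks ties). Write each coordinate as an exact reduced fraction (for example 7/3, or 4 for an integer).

1. After x ≥ 12: [(12,4) (16,6) (18,12) (17,18) (12,257/14)]
2. After x ≤ 15: [(12,4) (15,11/2) (15,127/7) (12,257/14)]
3. After y ≥ 0: [(12,4) (15,11/2) (15,127/7) (12,257/14)]
4. After y ≤ 20: [(12,4) (15,11/2) (15,127/7) (12,257/14)]
5. Canonical ring: [(12,4) (15,11/2) (15,127/7) (12,257/14)]

Clipped polygon: [(12,4) (15,11/2) (15,127/7) (12,257/14)]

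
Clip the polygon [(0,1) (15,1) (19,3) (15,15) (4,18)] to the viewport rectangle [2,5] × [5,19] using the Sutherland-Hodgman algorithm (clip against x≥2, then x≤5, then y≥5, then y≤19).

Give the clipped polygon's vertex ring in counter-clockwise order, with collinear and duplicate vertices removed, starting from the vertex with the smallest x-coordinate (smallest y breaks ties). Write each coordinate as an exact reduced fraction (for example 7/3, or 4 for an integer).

1. After x ≥ 2: [(2,19/2) (2,1) (15,1) (19,3) (15,15) (4,18)]
2. After x ≤ 5: [(2,19/2) (2,1) (5,1) (5,195/11) (4,18)]
3. After y ≥ 5: [(2,19/2) (2,5) (5,5) (5,195/11) (4,18)]
4. After y ≤ 19: [(2,19/2) (2,5) (5,5) (5,195/11) (4,18)]
5. Canonical ring: [(2,5) (5,5) (5,195/11) (4,18) (2,19/2)]

Clipped polygon: [(2,5) (5,5) (5,195/11) (4,18) (2,19/2)]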